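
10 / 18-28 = -247 / 9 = -27.44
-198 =-198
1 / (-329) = -1 / 329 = -0.00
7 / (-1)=-7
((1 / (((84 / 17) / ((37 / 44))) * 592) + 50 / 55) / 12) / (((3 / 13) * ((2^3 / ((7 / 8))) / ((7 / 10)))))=4893707 / 194641920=0.03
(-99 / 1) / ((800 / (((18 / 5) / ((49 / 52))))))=-11583 / 24500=-0.47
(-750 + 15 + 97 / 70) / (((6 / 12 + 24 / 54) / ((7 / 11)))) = -462177 / 935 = -494.31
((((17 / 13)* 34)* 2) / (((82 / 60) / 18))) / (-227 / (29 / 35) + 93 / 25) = -56571750 / 13053703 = -4.33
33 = 33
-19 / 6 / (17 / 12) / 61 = -38 / 1037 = -0.04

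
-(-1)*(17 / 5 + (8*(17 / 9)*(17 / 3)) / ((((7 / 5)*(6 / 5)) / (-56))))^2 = 1333154272129 / 164025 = 8127750.48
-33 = -33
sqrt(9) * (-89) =-267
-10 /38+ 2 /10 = -6 /95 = -0.06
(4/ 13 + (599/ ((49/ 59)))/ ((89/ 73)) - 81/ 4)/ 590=129632079/ 133795480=0.97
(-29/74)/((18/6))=-29/222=-0.13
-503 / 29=-17.34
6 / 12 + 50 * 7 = 701 / 2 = 350.50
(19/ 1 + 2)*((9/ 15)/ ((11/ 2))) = 126/ 55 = 2.29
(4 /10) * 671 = 1342 /5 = 268.40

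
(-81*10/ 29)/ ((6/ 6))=-810/ 29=-27.93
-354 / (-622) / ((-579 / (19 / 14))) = -1121 / 840322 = -0.00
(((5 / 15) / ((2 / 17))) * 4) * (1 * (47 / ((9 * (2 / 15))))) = 3995 / 9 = 443.89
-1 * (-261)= 261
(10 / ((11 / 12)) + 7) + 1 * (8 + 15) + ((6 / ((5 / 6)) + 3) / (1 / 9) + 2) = 7409 / 55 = 134.71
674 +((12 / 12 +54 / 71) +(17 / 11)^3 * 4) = 65255341 / 94501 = 690.53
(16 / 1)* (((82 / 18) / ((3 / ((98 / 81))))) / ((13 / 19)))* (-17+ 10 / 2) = -4885888 / 9477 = -515.55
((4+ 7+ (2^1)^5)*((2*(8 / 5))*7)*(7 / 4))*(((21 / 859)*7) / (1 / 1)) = 288.46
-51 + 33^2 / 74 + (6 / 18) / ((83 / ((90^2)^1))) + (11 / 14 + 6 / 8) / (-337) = -108905543 / 28977956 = -3.76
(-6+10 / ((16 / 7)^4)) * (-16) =184603 / 2048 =90.14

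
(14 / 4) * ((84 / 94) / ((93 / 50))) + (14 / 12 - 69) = -578299 / 8742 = -66.15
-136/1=-136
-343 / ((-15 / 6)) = 686 / 5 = 137.20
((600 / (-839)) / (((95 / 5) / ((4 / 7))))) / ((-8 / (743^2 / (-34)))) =-82807350 / 1896979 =-43.65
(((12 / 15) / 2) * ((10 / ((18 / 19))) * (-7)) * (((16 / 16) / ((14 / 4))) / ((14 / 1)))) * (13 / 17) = -0.46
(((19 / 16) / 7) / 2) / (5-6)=-19 / 224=-0.08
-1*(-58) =58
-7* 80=-560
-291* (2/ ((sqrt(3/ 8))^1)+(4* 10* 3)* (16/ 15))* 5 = -186240-1940* sqrt(6) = -190992.01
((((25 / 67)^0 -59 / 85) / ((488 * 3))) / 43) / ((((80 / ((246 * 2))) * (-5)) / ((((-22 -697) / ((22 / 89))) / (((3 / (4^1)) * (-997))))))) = -34107203 / 1467088491000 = -0.00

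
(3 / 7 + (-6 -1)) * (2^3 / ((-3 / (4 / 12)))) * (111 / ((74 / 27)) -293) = -92920 / 63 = -1474.92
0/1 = 0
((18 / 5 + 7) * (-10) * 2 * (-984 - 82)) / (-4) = -56498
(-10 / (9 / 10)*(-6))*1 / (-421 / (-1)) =200 / 1263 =0.16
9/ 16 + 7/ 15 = 1.03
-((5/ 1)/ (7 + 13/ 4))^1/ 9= -0.05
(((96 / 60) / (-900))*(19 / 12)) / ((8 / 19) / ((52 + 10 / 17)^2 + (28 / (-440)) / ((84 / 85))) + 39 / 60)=-152337228302 / 35186113082475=-0.00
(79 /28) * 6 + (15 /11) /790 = 102987 /6083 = 16.93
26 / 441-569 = -250903 / 441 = -568.94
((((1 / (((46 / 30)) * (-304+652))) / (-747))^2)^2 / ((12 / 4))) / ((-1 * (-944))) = 625 / 44680595965773333476819668992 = 0.00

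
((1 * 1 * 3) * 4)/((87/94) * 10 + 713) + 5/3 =85711/50919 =1.68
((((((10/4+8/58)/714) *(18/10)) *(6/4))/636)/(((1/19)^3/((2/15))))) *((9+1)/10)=61731/4303600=0.01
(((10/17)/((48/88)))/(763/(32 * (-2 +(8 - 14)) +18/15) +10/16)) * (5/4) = -0.57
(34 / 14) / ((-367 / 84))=-204 / 367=-0.56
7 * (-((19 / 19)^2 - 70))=483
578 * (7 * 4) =16184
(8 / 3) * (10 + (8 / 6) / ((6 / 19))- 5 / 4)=934 / 27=34.59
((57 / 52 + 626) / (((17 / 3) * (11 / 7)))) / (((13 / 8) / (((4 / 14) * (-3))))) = -1173924 / 31603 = -37.15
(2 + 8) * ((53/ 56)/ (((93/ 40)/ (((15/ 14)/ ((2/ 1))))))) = 6625/ 3038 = 2.18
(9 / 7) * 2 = 18 / 7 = 2.57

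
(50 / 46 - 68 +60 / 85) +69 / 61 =-65.08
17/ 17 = 1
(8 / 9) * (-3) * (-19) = 152 / 3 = 50.67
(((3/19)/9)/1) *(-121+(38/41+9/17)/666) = -56167427/26459514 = -2.12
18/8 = 9/4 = 2.25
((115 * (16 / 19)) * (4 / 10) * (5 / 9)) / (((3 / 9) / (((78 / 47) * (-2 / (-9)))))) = 191360 / 8037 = 23.81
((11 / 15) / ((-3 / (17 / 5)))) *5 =-187 / 45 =-4.16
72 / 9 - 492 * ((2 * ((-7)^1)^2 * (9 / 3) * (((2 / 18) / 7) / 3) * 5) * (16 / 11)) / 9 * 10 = -1834424 / 297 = -6176.51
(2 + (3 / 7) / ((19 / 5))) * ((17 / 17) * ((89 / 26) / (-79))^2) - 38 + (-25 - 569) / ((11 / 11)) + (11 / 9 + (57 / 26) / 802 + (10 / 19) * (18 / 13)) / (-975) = -738368298230683 / 1168307898030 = -632.00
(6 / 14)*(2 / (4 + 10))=0.06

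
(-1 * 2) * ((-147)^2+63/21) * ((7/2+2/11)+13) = -721054.91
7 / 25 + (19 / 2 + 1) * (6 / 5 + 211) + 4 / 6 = 334357 / 150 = 2229.05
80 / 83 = 0.96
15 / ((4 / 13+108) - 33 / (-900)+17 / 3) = 58500 / 444643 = 0.13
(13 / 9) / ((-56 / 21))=-13 / 24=-0.54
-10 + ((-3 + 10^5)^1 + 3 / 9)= 299962 / 3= 99987.33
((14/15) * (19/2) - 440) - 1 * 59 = -7352/15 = -490.13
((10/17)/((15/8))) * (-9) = -48/17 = -2.82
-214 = -214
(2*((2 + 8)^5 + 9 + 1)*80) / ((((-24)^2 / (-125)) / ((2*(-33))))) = 687568750 / 3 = 229189583.33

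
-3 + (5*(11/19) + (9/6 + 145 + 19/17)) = 95293/646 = 147.51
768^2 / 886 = 294912 / 443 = 665.72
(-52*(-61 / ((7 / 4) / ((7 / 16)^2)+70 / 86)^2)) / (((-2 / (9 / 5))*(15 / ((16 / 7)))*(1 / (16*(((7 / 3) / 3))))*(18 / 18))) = -36785455616 / 673650675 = -54.61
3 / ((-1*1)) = -3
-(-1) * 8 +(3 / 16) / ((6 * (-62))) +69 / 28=145321 / 13888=10.46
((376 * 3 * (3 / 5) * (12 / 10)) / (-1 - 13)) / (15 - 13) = -5076 / 175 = -29.01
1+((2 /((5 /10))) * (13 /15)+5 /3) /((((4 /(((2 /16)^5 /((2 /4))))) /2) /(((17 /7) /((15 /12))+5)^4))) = 1.36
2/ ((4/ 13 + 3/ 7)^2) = 16562/ 4489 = 3.69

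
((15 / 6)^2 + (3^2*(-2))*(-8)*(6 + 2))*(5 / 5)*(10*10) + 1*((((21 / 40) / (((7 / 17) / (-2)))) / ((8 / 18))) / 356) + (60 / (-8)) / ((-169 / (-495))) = 557373814429 / 4813120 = 115803.02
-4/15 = -0.27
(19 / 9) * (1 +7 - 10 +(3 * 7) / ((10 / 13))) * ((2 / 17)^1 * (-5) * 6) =-9614 / 51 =-188.51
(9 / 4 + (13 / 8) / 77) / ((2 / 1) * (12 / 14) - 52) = -1399 / 30976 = -0.05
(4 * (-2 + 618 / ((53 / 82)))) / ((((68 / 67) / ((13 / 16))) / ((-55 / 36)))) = -1211277925 / 259488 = -4667.95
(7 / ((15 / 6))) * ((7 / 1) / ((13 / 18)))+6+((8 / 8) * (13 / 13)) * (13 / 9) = 20231 / 585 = 34.58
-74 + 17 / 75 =-73.77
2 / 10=1 / 5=0.20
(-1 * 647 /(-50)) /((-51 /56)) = -18116 /1275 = -14.21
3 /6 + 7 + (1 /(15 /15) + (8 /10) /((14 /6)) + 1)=689 /70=9.84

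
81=81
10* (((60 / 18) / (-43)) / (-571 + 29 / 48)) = 1600 / 1177297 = 0.00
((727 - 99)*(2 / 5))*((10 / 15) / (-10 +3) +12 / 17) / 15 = 273808 / 26775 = 10.23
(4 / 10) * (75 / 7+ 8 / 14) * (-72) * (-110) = 250272 / 7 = 35753.14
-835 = -835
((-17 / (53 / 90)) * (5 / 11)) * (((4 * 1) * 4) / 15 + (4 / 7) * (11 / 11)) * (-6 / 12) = 43860 / 4081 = 10.75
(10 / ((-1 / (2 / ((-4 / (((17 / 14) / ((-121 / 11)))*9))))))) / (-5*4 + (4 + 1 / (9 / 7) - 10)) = 6885 / 34958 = 0.20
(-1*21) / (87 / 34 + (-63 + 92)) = -714 / 1073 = -0.67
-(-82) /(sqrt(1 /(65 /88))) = 41*sqrt(1430) /22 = 70.47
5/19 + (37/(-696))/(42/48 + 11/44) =3212/14877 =0.22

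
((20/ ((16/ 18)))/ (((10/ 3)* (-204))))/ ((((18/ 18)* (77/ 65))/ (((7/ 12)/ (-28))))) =195/ 335104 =0.00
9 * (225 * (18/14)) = 18225/7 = 2603.57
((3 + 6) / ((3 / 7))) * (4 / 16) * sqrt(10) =21 * sqrt(10) / 4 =16.60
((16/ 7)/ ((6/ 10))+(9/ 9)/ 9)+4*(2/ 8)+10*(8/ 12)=730/ 63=11.59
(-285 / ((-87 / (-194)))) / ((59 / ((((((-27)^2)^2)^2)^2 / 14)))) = -735047772953380178390871615 / 11977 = -61371609998612355213398.31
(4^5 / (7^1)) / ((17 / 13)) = 13312 / 119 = 111.87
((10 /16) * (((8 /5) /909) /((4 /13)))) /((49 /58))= 377 /89082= 0.00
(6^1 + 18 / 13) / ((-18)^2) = 0.02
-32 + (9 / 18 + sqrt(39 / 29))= -30.34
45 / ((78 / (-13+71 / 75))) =-452 / 65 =-6.95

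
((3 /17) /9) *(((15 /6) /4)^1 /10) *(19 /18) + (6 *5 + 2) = 470035 /14688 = 32.00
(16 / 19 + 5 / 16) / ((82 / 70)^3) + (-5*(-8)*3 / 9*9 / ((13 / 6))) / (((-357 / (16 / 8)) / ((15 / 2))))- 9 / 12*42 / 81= -582759831593 / 291714473232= -2.00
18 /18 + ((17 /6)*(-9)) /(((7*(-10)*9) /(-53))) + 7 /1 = 2459 /420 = 5.85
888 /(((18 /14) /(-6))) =-4144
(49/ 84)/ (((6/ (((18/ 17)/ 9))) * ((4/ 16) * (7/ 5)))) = 5/ 153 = 0.03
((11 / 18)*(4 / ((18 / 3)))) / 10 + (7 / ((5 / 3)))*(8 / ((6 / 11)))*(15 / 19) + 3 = 265079 / 5130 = 51.67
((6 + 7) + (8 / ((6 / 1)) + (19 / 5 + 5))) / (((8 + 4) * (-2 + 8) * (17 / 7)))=2429 / 18360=0.13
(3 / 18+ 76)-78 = -1.83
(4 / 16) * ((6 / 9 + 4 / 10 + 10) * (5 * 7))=581 / 6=96.83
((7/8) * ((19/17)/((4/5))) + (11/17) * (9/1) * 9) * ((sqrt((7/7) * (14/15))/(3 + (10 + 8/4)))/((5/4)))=2.76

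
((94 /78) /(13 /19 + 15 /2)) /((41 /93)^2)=5149038 /6796283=0.76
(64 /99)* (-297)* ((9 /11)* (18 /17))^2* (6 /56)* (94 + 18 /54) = -356498496 /244783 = -1456.39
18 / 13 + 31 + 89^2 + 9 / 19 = 1964603 / 247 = 7953.86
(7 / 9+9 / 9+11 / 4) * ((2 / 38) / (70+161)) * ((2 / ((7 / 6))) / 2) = 163 / 184338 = 0.00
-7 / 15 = -0.47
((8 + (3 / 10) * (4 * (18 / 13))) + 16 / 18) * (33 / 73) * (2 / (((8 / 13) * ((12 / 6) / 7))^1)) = 118811 / 2190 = 54.25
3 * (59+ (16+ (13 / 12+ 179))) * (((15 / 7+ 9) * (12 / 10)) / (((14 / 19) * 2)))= 6804603 / 980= 6943.47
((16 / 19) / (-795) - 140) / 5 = -2114716 / 75525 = -28.00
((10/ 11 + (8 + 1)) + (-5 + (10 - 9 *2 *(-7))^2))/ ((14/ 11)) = 101755/ 7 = 14536.43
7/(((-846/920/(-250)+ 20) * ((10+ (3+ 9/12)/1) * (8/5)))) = 0.02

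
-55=-55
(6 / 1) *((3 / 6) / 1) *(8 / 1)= 24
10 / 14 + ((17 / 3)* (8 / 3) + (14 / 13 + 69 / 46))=30143 / 1638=18.40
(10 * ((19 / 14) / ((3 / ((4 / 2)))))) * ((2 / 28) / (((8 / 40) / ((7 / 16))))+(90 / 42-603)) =-12782915 / 2352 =-5434.91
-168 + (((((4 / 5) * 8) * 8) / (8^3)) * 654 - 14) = -583 / 5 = -116.60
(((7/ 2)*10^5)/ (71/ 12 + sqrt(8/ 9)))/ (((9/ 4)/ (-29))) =-11530400000/ 14739 + 1299200000*sqrt(2)/ 14739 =-657646.63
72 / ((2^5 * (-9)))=-1 / 4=-0.25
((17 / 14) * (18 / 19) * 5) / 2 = 765 / 266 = 2.88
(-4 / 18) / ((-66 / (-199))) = -199 / 297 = -0.67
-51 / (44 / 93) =-4743 / 44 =-107.80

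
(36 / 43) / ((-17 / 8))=-288 / 731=-0.39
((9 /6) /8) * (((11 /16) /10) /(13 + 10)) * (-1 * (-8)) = 33 /7360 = 0.00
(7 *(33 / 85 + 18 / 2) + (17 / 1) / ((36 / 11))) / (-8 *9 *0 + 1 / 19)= 1347.33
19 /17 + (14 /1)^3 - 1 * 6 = 46565 /17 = 2739.12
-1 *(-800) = 800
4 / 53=0.08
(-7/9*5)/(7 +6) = -0.30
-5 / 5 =-1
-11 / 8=-1.38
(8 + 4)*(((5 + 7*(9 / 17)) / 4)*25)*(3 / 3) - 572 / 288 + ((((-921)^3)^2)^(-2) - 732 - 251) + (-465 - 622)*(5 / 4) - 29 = -87122661910441642260749377063433811719285 / 50658750154216673559916389525105347976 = -1719.79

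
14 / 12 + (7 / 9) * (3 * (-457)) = -6391 / 6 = -1065.17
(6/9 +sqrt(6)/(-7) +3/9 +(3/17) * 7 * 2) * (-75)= -234.05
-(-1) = 1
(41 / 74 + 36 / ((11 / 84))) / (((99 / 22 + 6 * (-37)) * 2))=-224227 / 354090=-0.63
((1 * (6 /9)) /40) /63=1 /3780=0.00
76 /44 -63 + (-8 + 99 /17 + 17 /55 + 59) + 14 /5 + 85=83.66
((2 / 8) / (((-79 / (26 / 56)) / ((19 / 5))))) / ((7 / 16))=-247 / 19355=-0.01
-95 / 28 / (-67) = 95 / 1876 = 0.05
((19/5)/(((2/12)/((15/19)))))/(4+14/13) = 39/11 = 3.55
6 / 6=1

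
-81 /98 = -0.83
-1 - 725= -726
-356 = -356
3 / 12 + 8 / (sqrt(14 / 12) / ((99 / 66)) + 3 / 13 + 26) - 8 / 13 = -9815743 / 163135492 - 4056*sqrt(42) / 3137221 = -0.07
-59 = -59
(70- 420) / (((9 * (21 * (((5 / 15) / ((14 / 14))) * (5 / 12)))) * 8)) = -5 / 3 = -1.67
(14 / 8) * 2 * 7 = 49 / 2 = 24.50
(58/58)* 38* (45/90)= 19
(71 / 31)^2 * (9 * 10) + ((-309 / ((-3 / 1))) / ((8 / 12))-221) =779567 / 1922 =405.60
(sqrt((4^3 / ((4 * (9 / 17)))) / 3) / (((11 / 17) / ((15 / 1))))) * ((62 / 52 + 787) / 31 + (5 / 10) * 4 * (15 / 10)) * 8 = 10386320 * sqrt(51) / 4433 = 16732.05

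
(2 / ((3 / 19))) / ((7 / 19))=722 / 21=34.38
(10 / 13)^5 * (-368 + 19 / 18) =-330250000 / 3341637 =-98.83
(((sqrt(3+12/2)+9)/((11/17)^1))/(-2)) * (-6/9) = 68/11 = 6.18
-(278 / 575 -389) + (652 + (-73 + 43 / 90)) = 967.99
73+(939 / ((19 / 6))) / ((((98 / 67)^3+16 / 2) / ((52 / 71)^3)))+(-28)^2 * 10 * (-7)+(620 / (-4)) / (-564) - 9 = -21987412191524968291 / 401191655392428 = -54805.26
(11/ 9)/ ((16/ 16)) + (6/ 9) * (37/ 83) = 1135/ 747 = 1.52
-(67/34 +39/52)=-185/68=-2.72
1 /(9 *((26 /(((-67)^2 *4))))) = 76.74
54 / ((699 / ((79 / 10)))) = 711 / 1165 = 0.61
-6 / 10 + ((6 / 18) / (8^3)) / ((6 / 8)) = -3451 / 5760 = -0.60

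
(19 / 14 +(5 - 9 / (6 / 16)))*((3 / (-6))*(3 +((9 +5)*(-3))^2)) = 436449 / 28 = 15587.46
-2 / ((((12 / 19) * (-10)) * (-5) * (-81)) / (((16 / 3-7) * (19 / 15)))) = -361 / 218700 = -0.00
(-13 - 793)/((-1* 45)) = 806/45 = 17.91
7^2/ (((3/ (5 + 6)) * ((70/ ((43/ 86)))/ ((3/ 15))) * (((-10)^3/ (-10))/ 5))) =77/ 6000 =0.01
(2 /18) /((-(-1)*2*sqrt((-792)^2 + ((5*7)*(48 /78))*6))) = sqrt(6626841) /36702504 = 0.00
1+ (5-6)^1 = 0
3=3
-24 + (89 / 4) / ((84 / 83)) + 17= 5035 / 336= 14.99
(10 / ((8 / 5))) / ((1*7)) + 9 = 277 / 28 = 9.89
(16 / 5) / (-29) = -16 / 145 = -0.11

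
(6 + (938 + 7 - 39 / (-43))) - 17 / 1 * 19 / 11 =436363 / 473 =922.54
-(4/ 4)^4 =-1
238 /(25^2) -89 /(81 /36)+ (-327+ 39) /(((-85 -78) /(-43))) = -105578354 /916875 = -115.15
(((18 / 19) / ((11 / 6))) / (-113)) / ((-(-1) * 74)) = -54 / 873829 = -0.00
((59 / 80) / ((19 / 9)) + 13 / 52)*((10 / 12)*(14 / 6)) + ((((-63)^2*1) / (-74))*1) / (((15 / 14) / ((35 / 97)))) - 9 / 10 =-1747606991 / 98195040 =-17.80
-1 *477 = -477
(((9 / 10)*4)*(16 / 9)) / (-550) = -16 / 1375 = -0.01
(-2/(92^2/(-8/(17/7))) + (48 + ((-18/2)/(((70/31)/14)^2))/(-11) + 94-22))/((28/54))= 5056443657/17311525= 292.09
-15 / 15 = -1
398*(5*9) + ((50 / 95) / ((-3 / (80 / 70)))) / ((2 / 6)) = 2381950 / 133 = 17909.40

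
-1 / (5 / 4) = -4 / 5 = -0.80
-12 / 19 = -0.63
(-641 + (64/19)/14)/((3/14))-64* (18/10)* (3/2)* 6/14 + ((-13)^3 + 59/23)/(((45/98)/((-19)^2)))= -26434044566/15295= -1728280.13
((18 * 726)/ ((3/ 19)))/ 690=119.95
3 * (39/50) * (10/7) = 3.34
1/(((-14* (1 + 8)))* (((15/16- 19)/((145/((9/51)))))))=0.36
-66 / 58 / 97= -33 / 2813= -0.01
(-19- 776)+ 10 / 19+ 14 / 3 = -45019 / 57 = -789.81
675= 675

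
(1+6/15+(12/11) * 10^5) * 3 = 18000231/55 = 327276.93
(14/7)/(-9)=-2/9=-0.22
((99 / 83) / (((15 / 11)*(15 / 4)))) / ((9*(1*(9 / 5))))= 484 / 33615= 0.01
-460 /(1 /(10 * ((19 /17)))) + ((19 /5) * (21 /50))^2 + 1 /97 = -529598915051 /103062500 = -5138.62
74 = 74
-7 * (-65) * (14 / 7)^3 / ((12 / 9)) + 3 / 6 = 5461 / 2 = 2730.50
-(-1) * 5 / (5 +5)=1 / 2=0.50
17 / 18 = 0.94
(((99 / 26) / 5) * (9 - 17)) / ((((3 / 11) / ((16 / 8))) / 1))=-2904 / 65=-44.68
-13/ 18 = -0.72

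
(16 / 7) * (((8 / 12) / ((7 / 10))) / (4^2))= 20 / 147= 0.14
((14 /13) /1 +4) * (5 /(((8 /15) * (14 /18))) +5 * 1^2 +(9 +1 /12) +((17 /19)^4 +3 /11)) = 137.33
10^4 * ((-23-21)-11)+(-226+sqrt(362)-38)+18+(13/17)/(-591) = -5528321575/10047+sqrt(362) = -550226.97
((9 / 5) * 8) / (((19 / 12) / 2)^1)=1728 / 95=18.19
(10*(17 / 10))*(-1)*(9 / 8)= -19.12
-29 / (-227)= 29 / 227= 0.13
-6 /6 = -1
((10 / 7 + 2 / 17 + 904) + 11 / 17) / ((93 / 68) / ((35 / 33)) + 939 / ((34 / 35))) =2156740 / 2303619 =0.94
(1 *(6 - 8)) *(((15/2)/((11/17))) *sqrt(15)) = -255 *sqrt(15)/11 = -89.78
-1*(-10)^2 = -100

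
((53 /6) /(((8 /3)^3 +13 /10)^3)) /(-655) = -34773300 /21452180376541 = -0.00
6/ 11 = 0.55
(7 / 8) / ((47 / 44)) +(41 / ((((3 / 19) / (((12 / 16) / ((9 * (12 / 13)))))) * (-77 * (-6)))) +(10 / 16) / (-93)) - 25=-7018842917 / 290793888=-24.14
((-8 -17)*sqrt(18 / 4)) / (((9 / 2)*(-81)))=25*sqrt(2) / 243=0.15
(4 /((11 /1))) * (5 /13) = 20 /143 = 0.14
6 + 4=10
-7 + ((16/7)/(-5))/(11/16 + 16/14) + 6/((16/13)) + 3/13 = -228549/106600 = -2.14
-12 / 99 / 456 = -0.00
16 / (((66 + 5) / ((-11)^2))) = 1936 / 71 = 27.27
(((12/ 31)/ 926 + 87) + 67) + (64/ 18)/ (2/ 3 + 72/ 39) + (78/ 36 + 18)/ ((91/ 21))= 8780944331/ 54857166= 160.07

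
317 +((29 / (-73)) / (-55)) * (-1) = 1272726 / 4015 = 316.99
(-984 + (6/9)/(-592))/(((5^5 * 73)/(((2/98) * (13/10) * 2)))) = -11359309/49630875000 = -0.00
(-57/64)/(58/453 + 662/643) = -16602903/21579520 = -0.77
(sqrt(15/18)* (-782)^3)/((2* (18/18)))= -119552942* sqrt(30)/3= -218272810.50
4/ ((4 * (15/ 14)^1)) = 14/ 15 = 0.93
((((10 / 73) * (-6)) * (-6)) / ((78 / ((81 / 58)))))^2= 5904900 / 757405441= 0.01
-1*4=-4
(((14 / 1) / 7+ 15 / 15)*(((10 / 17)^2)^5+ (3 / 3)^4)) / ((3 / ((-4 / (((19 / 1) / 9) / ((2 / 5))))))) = -0.76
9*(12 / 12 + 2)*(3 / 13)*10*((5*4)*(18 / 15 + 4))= 6480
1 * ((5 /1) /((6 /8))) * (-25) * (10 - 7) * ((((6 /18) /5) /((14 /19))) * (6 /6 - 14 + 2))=10450 /21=497.62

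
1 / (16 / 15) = 0.94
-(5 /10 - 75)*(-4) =-298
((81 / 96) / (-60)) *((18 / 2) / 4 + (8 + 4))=-513 / 2560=-0.20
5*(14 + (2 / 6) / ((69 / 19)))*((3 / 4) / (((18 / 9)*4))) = 14585 / 2208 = 6.61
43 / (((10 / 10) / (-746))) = -32078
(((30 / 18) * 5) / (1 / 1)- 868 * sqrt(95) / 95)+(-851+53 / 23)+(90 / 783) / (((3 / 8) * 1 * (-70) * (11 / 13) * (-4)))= -388440917 / 462231- 868 * sqrt(95) / 95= -929.42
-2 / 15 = -0.13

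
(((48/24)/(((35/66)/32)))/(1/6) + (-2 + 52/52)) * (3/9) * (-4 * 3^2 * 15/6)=-151854/7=-21693.43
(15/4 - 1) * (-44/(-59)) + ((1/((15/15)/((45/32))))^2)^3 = 619844932579/63350767616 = 9.78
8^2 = 64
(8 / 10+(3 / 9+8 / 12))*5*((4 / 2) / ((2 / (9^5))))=531441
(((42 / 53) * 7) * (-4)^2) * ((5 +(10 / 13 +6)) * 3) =2159136 / 689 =3133.72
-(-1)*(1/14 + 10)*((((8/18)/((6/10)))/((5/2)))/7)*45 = 940/49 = 19.18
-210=-210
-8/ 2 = -4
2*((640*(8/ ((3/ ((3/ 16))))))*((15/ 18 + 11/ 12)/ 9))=1120/ 9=124.44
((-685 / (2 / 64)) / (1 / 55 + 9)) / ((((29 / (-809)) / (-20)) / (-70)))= 85341410000 / 899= 94929265.85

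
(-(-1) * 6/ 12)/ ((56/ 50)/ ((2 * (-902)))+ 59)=11275/ 1330436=0.01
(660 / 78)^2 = 12100 / 169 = 71.60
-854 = -854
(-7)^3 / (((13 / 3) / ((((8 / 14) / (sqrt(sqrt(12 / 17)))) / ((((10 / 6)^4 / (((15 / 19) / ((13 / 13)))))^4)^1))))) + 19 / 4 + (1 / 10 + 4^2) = -341704871298 *17^(1 / 4) *sqrt(2) *3^(3 / 4) / 413616455078125 + 417 / 20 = 20.84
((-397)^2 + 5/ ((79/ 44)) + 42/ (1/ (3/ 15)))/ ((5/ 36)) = 2241359028/ 1975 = 1134865.33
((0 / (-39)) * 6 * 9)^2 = 0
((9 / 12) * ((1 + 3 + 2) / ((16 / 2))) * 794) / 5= 3573 / 40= 89.32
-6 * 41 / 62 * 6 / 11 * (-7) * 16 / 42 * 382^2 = 287178432 / 341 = 842165.49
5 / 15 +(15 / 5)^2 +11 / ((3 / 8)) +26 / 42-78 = -271 / 7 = -38.71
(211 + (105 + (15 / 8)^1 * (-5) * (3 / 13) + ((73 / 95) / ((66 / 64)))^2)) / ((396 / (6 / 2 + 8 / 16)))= 2249456670713 / 809531236800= 2.78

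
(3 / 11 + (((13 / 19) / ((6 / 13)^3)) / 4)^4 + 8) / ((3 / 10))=69641012415406918135 / 1198266224220831744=58.12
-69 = -69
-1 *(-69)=69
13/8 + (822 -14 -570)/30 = 1147/120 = 9.56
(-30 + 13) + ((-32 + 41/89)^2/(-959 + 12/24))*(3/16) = -17.19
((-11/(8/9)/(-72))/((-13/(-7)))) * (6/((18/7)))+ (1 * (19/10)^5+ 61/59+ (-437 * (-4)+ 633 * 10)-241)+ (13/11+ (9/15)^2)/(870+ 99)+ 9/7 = 30003959913854911/3815211400000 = 7864.30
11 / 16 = 0.69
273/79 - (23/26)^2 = 142757/53404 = 2.67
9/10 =0.90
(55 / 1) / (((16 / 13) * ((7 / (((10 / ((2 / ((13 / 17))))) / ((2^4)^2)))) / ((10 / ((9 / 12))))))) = 232375 / 182784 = 1.27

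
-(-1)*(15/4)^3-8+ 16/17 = 45.68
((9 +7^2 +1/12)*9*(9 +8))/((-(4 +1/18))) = -319923/146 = -2191.25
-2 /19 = -0.11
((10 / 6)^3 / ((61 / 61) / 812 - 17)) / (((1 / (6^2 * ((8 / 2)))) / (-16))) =25984000 / 41409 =627.50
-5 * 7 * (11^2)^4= -7502560835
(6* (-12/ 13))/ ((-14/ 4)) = 1.58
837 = 837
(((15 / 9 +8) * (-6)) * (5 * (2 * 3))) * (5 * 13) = -113100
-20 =-20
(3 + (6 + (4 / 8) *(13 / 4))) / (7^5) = 0.00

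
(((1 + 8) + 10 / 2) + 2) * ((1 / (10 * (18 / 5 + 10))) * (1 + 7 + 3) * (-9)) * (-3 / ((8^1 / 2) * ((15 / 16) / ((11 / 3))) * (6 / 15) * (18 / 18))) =1452 / 17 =85.41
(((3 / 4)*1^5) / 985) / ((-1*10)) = -3 / 39400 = -0.00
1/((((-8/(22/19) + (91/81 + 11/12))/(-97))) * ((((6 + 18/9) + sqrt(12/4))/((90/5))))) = 49781952/1058533 -6222744 * sqrt(3)/1058533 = 36.85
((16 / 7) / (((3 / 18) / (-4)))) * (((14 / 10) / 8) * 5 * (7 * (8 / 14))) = -192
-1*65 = -65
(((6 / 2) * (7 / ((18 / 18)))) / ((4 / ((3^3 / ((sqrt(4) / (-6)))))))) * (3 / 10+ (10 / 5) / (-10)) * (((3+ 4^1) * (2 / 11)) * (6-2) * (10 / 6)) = -3969 / 11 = -360.82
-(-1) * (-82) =-82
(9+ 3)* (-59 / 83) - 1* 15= -1953 / 83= -23.53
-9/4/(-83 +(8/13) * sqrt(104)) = 36 * sqrt(26)/89045 +9711/356180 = 0.03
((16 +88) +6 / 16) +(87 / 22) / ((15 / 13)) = 47433 / 440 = 107.80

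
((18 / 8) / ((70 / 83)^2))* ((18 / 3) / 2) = 186003 / 19600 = 9.49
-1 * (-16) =16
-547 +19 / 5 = -2716 / 5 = -543.20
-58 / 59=-0.98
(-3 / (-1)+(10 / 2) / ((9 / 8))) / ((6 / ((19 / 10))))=1273 / 540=2.36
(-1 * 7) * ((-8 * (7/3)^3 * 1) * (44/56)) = 15092/27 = 558.96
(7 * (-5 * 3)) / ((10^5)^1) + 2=39979 / 20000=2.00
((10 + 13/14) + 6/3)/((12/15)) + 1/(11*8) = 4981/308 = 16.17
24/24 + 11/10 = 21/10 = 2.10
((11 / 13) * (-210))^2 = 5336100 / 169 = 31574.56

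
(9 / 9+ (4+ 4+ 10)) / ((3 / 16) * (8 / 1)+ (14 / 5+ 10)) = 190 / 143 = 1.33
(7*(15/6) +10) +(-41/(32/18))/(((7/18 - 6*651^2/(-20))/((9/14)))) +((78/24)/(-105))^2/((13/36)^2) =881316629779/32039453600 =27.51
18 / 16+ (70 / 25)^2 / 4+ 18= 4217 / 200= 21.08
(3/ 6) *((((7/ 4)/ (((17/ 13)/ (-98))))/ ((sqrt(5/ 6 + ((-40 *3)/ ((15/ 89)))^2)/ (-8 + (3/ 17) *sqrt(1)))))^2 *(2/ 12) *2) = 351704744209/ 1016172946196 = 0.35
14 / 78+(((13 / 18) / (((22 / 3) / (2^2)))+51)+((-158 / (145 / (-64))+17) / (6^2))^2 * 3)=89605522847 / 1298840400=68.99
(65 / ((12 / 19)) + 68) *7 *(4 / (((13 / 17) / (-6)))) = -488138 / 13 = -37549.08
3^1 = 3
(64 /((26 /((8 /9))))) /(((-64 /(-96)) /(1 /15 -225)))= -431872 /585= -738.24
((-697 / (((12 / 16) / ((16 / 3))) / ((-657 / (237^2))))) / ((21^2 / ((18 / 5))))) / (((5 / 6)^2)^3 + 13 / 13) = 33762189312 / 95230451645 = 0.35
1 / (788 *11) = 1 / 8668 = 0.00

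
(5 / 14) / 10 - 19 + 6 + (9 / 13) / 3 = -12.73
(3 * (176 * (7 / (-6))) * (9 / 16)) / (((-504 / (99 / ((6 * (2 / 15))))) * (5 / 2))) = 1089 / 32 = 34.03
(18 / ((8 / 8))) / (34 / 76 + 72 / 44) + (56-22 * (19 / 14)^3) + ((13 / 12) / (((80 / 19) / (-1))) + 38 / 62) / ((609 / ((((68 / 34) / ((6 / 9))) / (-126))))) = 44769138232729 / 4641044204160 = 9.65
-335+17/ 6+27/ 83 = -165257/ 498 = -331.84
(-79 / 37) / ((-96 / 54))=711 / 592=1.20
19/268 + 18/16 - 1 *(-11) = 6537/536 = 12.20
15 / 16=0.94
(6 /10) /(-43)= -3 /215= -0.01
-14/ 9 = -1.56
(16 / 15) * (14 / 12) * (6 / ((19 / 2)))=224 / 285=0.79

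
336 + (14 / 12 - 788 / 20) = 8933 / 30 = 297.77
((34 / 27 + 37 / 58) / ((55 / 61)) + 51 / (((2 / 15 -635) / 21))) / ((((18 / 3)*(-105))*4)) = -0.00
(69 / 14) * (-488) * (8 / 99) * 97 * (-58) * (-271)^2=18550087347136 / 231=80303408429.16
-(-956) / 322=478 / 161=2.97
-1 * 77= -77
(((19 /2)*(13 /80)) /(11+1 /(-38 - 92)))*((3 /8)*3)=0.16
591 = 591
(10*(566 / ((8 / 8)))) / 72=1415 / 18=78.61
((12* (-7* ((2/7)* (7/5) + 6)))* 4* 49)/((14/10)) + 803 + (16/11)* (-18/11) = -9010069/121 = -74463.38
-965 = -965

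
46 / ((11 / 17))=782 / 11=71.09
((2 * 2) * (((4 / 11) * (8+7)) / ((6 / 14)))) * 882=493920 / 11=44901.82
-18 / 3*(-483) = 2898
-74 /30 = -2.47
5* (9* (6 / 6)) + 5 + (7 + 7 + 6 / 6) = 65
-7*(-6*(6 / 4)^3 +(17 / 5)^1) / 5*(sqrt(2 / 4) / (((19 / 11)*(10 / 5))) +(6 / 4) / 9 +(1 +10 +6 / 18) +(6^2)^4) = 25949*sqrt(2) / 7600 +1584896509 / 40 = 39622417.55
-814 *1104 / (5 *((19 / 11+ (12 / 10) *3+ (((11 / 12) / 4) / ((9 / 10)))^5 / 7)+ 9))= -32535160927432998912 / 2593568055561841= -12544.56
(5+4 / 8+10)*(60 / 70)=13.29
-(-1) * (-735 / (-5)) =147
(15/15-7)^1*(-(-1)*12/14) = -36/7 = -5.14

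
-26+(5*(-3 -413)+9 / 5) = -10521 / 5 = -2104.20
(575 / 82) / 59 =575 / 4838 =0.12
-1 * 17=-17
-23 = -23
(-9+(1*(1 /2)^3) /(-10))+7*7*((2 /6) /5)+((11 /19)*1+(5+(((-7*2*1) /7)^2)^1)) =17479 /4560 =3.83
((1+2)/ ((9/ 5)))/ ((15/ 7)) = 7/ 9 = 0.78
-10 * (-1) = 10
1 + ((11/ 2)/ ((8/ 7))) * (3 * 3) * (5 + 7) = 2083/ 4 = 520.75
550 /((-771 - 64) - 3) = -275 /419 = -0.66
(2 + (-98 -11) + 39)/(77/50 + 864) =-3400/43277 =-0.08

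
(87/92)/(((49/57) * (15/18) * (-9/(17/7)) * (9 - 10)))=28101/78890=0.36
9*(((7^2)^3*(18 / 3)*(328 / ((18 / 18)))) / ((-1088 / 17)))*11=-1432611873 / 4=-358152968.25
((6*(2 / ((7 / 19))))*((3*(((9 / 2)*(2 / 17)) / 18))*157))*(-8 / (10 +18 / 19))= -510093 / 1547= -329.73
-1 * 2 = -2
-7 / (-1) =7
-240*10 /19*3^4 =-194400 /19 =-10231.58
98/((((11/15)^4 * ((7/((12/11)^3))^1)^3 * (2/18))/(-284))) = -1335325356195840000/241658985007517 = -5525.66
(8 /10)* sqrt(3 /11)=4* sqrt(33) /55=0.42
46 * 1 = 46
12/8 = 3/2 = 1.50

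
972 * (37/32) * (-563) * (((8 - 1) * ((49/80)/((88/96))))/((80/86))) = -223975349451/70400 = -3181468.03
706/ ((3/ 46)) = 32476/ 3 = 10825.33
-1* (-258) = 258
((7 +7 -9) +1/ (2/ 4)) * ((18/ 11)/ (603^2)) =14/ 444411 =0.00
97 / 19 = 5.11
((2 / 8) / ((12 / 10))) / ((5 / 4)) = 1 / 6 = 0.17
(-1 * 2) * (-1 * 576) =1152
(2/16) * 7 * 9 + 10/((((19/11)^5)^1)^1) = 168878317/19808792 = 8.53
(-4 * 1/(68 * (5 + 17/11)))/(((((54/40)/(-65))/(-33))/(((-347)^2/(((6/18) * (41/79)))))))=-374071630075/37638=-9938669.17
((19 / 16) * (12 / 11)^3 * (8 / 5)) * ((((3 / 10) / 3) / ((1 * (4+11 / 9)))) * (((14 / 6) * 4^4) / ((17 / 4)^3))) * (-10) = -5648154624 / 1536712705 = -3.68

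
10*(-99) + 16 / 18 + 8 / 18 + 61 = -2783 / 3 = -927.67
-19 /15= -1.27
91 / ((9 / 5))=455 / 9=50.56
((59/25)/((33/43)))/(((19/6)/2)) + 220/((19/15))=917648/5225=175.63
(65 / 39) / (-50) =-1 / 30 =-0.03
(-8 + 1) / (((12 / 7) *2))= -49 / 24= -2.04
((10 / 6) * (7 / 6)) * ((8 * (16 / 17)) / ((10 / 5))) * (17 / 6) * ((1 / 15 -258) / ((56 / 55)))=-425590 / 81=-5254.20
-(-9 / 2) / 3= 3 / 2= 1.50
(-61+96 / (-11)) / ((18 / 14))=-5369 / 99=-54.23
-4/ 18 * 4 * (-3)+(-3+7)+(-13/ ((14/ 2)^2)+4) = 1529/ 147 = 10.40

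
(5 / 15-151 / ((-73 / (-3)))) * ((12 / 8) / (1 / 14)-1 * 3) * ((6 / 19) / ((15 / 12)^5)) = -47407104 / 4334375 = -10.94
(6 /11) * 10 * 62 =3720 /11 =338.18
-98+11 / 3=-283 / 3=-94.33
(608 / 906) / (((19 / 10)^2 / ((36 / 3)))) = 6400 / 2869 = 2.23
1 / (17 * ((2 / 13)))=13 / 34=0.38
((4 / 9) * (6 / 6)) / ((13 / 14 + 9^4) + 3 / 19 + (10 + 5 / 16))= 8512 / 125874585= 0.00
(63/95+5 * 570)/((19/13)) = 3520569/1805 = 1950.45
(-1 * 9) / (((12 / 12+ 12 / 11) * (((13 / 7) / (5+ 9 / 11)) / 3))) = -12096 / 299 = -40.45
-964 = -964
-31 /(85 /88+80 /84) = -57288 /3545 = -16.16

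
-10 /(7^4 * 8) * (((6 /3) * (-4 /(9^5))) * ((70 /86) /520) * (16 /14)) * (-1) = -10 /79253146791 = -0.00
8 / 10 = 4 / 5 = 0.80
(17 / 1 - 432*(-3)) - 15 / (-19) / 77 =1920934 / 1463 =1313.01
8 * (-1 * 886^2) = -6279968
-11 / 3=-3.67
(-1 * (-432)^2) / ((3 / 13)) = -808704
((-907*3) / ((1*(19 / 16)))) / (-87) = 14512 / 551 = 26.34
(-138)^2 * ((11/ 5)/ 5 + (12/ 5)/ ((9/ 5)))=844284/ 25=33771.36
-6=-6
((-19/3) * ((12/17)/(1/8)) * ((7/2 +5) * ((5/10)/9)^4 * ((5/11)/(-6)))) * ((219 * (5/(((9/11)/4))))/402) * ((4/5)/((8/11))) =76285/23737698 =0.00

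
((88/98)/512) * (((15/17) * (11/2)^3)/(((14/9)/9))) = 1.49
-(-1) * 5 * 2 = 10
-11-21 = -32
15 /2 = 7.50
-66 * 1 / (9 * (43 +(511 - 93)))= -22 / 1383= -0.02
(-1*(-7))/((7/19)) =19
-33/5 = -6.60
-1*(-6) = 6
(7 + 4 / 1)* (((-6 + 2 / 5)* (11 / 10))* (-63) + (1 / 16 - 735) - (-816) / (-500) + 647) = 3283.62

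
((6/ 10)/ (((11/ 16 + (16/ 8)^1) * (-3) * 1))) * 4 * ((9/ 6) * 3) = -288/ 215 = -1.34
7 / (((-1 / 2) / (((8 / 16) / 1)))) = -7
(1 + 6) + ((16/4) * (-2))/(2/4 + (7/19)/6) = -29/4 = -7.25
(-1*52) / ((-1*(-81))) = -52 / 81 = -0.64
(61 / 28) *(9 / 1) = 549 / 28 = 19.61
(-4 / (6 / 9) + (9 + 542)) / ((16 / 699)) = 380955 / 16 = 23809.69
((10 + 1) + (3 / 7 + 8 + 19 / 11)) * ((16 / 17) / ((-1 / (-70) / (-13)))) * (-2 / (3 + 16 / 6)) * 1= 20329920 / 3179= 6395.07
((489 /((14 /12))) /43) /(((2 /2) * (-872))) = -1467 /131236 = -0.01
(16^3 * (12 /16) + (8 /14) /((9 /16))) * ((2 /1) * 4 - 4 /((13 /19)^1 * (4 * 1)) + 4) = 26523200 /819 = 32384.86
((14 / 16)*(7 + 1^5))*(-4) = -28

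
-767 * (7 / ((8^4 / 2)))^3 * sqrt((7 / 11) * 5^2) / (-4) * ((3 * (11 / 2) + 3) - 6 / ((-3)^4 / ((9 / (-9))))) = 1390383085 * sqrt(77) / 20409684590592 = 0.00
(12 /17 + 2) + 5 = 131 /17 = 7.71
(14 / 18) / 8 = 7 / 72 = 0.10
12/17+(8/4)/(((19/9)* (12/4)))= 330/323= 1.02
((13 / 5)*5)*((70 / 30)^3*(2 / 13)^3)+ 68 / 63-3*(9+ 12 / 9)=-936487 / 31941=-29.32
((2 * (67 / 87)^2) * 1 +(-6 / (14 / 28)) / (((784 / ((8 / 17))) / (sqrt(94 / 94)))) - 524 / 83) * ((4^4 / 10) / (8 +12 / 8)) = -687832926208 / 49714743645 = -13.84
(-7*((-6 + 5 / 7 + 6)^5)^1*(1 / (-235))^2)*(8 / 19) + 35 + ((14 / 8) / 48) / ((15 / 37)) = 35.09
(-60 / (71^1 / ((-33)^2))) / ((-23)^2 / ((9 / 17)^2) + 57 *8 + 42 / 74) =-1780218 / 4534273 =-0.39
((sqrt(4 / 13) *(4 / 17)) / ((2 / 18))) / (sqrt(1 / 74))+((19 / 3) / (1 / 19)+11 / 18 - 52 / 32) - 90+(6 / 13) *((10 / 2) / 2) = 72 *sqrt(962) / 221+28523 / 936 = 40.58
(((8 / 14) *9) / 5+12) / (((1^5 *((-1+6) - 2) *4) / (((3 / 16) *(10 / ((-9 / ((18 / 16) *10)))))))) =-285 / 112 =-2.54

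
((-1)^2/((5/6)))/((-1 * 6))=-1/5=-0.20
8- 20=-12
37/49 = 0.76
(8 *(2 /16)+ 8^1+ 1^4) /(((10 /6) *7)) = 6 /7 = 0.86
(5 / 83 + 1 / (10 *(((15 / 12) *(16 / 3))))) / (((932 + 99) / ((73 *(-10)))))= -91177 / 1711460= -0.05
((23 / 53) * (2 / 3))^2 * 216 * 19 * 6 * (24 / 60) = 11578752 / 14045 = 824.40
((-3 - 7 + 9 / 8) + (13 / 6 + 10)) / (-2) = -79 / 48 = -1.65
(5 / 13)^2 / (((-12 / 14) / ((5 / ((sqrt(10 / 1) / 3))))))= -175*sqrt(10) / 676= -0.82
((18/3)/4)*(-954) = -1431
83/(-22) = -83/22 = -3.77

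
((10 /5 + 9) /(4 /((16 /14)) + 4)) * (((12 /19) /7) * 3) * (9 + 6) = 792 /133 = 5.95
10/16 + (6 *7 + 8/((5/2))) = 1833/40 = 45.82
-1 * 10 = -10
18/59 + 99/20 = 6201/1180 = 5.26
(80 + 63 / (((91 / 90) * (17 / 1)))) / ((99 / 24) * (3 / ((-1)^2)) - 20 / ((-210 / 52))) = 3106320 / 643331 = 4.83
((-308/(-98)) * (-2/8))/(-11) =1/14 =0.07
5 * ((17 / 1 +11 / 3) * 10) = 3100 / 3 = 1033.33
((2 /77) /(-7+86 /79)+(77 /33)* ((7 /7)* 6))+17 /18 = 9670127 /647262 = 14.94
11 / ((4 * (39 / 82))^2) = 18491 / 6084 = 3.04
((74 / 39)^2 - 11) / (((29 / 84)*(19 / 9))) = -945420 / 93119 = -10.15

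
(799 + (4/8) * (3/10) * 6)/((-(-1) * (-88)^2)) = 7999/77440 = 0.10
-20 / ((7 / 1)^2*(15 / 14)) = -8 / 21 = -0.38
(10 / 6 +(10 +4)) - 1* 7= 26 / 3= 8.67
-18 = -18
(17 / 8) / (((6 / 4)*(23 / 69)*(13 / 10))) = 85 / 26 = 3.27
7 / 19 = 0.37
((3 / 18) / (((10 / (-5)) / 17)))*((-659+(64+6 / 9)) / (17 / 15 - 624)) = -151555 / 112116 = -1.35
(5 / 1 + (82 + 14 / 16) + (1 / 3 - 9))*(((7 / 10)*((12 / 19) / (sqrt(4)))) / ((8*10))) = 13307 / 60800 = 0.22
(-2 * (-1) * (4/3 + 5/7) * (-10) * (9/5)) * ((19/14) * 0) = 0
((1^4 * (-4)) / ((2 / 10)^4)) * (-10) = 25000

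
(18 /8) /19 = 9 /76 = 0.12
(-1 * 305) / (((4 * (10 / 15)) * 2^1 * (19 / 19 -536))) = 183 / 1712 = 0.11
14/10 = 7/5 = 1.40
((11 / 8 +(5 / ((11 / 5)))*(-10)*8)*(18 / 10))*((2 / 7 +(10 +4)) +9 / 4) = -66167793 / 12320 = -5370.76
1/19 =0.05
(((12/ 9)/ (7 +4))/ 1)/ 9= 4/ 297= 0.01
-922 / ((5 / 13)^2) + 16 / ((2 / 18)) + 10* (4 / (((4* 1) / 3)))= -151468 / 25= -6058.72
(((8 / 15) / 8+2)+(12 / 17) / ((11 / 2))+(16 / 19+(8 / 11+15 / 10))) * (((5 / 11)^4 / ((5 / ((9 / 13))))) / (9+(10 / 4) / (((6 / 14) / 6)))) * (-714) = -883781325 / 1750302268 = -0.50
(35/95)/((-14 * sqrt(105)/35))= -sqrt(105)/114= -0.09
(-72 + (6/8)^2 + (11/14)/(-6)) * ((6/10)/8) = -24047/4480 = -5.37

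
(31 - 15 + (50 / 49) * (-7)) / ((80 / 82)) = 1271 / 140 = 9.08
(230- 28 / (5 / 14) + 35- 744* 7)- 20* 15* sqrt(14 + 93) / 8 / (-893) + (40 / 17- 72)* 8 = -474179 / 85 + 75* sqrt(107) / 1786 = -5578.14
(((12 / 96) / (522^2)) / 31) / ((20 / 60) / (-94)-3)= -0.00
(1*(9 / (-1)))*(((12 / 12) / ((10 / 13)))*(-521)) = 60957 / 10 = 6095.70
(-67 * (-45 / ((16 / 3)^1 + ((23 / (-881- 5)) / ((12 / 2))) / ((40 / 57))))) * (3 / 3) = 565.97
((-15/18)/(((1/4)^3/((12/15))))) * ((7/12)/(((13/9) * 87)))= -224/1131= -0.20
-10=-10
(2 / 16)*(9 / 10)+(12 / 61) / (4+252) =2211 / 19520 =0.11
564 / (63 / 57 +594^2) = 3572 / 2234635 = 0.00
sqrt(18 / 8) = 3 / 2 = 1.50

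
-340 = -340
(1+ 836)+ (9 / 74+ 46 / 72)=837.76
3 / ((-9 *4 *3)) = -1 / 36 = -0.03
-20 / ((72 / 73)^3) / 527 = -1945085 / 49175424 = -0.04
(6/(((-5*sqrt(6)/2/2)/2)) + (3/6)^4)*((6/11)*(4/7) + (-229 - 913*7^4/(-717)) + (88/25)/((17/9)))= 4150920058/23463825 - 531317767424*sqrt(6)/117319125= -10916.40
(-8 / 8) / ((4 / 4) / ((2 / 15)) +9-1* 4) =-2 / 25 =-0.08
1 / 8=0.12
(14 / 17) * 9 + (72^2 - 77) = 86945 / 17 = 5114.41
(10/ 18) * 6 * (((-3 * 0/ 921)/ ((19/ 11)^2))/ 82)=0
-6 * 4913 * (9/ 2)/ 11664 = -4913/ 432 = -11.37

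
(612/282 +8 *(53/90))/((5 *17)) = 14554/179775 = 0.08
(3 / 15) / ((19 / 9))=9 / 95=0.09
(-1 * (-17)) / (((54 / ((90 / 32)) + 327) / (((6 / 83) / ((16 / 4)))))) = 85 / 95782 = 0.00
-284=-284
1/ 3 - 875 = -874.67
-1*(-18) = 18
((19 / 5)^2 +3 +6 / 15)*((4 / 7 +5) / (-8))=-8697 / 700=-12.42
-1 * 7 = -7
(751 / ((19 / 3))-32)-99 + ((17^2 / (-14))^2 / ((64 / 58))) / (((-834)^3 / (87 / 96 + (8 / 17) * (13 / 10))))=-137384020763250007 / 11060577042923520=-12.42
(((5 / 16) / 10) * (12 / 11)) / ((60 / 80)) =1 / 22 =0.05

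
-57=-57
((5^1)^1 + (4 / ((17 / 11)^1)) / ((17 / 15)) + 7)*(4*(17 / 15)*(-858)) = -4722432 / 85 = -55558.02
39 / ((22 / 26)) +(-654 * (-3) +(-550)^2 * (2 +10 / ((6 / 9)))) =56589589 / 11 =5144508.09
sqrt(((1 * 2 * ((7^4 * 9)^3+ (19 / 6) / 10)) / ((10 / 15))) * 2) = sqrt(6054179021717590) / 10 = 7780860.51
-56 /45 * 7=-392 /45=-8.71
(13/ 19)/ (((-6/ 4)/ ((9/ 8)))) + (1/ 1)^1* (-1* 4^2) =-1255/ 76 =-16.51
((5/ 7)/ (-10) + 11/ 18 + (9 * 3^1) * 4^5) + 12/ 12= 1741921/ 63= 27649.54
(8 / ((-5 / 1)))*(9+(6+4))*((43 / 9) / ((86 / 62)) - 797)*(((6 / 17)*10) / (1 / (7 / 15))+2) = 67306208 / 765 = 87981.97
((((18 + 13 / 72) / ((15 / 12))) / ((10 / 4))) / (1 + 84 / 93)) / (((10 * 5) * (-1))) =-40579 / 663750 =-0.06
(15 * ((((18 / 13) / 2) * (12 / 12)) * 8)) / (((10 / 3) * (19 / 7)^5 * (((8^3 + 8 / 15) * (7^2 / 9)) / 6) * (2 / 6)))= 33756345 / 30933904807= 0.00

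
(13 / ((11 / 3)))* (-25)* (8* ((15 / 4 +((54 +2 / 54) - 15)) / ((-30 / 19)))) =5706935 / 297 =19215.27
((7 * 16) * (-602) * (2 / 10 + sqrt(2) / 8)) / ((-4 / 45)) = 94815 * sqrt(2) + 151704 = 285792.66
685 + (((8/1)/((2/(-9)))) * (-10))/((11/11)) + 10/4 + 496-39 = 3009/2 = 1504.50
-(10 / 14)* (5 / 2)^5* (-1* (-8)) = -15625 / 28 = -558.04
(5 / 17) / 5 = 1 / 17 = 0.06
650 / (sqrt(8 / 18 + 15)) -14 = -14 + 1950 * sqrt(139) / 139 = 151.40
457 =457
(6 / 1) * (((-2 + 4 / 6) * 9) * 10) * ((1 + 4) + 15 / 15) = -4320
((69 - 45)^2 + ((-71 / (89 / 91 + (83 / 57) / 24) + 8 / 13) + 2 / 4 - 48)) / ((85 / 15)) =4647132111 / 57152810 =81.31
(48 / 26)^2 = 3.41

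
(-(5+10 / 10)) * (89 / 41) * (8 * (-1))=4272 / 41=104.20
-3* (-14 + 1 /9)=125 /3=41.67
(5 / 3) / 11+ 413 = 13634 / 33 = 413.15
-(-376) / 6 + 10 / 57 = 1194 / 19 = 62.84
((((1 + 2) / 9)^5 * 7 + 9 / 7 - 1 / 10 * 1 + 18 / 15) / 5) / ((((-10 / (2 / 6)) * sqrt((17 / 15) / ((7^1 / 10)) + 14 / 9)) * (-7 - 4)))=41071 * sqrt(14) / 187110000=0.00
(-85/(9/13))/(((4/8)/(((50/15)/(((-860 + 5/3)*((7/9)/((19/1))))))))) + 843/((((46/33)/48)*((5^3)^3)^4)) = 5621521268039941787720207942476/241314410232007503509521484375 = 23.30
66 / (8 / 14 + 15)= 462 / 109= 4.24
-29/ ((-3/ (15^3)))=32625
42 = 42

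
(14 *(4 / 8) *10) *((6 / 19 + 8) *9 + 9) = 111510 / 19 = 5868.95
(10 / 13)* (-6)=-4.62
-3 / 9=-1 / 3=-0.33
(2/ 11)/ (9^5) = 2/ 649539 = 0.00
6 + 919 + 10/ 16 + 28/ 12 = 927.96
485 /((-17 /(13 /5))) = -1261 /17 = -74.18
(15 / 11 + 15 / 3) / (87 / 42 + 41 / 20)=9800 / 6347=1.54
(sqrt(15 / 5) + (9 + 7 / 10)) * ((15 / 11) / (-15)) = -97 / 110 - sqrt(3) / 11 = -1.04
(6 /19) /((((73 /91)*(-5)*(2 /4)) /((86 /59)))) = -93912 /409165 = -0.23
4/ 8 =1/ 2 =0.50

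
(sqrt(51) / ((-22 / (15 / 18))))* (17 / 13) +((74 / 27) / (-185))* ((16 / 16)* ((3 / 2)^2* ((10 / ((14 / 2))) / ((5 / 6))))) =-85* sqrt(51) / 1716 - 2 / 35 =-0.41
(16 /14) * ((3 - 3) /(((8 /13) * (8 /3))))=0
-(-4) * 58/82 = 116/41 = 2.83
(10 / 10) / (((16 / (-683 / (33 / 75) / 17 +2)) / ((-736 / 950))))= 4.32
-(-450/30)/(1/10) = 150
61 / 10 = 6.10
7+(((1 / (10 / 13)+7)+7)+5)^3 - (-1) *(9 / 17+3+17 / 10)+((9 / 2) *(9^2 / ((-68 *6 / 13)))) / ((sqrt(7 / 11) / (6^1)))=142420159 / 17000 - 9477 *sqrt(77) / 952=8290.30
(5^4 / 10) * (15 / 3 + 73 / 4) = 11625 / 8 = 1453.12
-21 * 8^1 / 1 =-168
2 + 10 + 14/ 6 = 43/ 3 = 14.33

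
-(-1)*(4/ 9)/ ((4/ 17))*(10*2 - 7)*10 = 2210/ 9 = 245.56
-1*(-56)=56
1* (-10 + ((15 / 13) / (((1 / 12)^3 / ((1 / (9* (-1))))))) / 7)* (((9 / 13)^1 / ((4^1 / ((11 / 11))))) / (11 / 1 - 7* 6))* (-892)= -7606530 / 36673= -207.41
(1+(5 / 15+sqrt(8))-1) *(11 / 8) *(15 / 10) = 11 / 16+33 *sqrt(2) / 8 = 6.52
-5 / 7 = -0.71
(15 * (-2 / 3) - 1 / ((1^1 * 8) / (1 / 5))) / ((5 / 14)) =-2807 / 100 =-28.07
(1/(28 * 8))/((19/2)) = 1/2128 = 0.00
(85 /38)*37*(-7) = -579.34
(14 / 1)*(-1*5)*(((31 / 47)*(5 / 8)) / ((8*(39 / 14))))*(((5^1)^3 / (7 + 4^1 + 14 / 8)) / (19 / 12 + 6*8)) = -135625 / 529737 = -0.26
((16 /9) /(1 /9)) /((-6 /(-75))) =200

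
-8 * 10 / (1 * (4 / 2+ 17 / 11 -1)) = -220 / 7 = -31.43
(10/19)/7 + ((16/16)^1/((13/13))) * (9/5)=1247/665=1.88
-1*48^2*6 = -13824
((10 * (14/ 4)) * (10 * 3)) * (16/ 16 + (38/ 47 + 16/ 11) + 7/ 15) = 2024680/ 517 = 3916.21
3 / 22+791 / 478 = 4709 / 2629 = 1.79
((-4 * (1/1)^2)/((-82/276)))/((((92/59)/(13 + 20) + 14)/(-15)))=-1612116/112135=-14.38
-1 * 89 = -89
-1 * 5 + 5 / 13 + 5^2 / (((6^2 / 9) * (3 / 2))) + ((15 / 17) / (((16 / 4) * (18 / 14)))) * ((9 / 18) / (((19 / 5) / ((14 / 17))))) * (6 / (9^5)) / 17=-32153599555 / 71656611039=-0.45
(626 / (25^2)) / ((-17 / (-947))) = 592822 / 10625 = 55.80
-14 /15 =-0.93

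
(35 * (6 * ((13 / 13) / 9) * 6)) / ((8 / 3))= 105 / 2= 52.50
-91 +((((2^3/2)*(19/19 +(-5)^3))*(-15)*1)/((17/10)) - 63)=71782/17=4222.47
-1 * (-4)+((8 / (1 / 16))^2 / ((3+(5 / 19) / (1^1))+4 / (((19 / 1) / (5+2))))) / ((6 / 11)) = 856604 / 135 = 6345.21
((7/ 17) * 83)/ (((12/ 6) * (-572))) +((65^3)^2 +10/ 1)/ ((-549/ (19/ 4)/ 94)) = -654902350233841789/ 10676952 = -61337950215.93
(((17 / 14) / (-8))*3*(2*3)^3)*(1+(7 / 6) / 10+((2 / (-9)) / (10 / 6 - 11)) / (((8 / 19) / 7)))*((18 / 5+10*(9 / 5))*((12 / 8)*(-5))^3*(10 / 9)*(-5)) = -1686997125 / 224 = -7531237.17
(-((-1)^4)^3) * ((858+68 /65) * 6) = -335028 /65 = -5154.28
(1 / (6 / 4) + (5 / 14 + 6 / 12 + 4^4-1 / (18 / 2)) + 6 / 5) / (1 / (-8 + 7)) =-81463 / 315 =-258.61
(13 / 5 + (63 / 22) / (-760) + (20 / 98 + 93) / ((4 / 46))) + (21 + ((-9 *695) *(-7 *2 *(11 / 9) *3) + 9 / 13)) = 3431488541973 / 10650640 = 322186.14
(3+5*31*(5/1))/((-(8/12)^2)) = -3501/2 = -1750.50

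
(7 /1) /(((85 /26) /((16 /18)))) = 1.90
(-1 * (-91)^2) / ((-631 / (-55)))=-455455 / 631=-721.80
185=185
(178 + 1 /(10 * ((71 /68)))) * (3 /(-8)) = -23709 /355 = -66.79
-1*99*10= -990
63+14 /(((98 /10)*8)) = 1769 /28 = 63.18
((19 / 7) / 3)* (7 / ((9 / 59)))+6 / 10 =5686 / 135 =42.12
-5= -5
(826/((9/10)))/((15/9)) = 1652/3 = 550.67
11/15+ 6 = 6.73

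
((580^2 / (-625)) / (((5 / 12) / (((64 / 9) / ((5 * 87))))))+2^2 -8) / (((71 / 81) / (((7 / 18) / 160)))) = -247247 / 3550000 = -0.07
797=797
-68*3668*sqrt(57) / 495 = -3804.26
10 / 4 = 5 / 2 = 2.50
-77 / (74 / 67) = -5159 / 74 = -69.72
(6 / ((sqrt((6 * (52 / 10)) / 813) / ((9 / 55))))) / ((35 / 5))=27 * sqrt(17615) / 5005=0.72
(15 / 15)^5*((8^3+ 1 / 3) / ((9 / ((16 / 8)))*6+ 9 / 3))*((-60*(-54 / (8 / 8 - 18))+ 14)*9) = -2307037 / 85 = -27141.61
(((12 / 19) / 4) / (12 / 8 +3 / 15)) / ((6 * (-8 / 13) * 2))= -65 / 5168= -0.01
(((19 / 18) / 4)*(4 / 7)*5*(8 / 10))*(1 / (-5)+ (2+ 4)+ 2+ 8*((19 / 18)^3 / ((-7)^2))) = 54241732 / 11252115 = 4.82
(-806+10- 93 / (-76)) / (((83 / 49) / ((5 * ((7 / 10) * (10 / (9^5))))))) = -0.28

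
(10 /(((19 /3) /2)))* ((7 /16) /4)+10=3145 /304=10.35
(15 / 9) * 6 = 10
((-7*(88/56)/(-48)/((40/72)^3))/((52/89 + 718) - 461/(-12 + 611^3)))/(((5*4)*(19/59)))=3201581670651837/11086766771777720000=0.00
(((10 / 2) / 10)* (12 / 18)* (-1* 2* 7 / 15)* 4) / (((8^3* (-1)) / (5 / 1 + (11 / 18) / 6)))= 3857 / 311040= 0.01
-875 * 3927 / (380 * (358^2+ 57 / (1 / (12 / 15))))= -3436125 / 48719648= -0.07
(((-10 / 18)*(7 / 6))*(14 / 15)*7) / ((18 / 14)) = -2401 / 729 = -3.29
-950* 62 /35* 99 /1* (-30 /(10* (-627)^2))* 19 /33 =620 /847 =0.73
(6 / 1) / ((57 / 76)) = 8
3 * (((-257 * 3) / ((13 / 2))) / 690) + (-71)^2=7535524 / 1495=5040.48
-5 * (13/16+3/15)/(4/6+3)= -243/176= -1.38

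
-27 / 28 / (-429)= 9 / 4004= 0.00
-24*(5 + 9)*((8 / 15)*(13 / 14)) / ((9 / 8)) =-6656 / 45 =-147.91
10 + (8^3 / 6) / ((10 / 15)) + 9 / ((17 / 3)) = 2373 / 17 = 139.59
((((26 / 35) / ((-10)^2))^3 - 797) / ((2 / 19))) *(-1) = 81157015583257 / 10718750000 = 7571.50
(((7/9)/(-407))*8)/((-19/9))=56/7733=0.01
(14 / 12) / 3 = 7 / 18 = 0.39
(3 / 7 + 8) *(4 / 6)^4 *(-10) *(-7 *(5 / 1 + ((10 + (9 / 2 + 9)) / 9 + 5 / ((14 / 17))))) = 8137280 / 5103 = 1594.61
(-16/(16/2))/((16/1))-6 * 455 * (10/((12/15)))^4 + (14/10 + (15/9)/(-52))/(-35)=-909777834271/13650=-66650390.79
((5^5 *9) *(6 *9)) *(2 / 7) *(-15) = -45562500 / 7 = -6508928.57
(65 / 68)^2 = 4225 / 4624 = 0.91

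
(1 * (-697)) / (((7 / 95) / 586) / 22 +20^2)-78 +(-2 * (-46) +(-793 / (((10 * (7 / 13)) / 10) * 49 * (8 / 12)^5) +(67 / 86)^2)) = -2141250544098937897 / 9942255261166368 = -215.37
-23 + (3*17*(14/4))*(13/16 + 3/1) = 657.53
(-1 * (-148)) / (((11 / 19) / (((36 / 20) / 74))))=342 / 55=6.22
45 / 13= 3.46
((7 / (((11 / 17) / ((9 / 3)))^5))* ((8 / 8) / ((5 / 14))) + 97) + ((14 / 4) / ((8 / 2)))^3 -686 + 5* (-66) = 16933368172001 / 412290560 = 41071.44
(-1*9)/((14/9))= -5.79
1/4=0.25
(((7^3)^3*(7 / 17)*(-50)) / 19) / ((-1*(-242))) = -7061881225 / 39083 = -180689.33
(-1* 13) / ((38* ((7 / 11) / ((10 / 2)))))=-715 / 266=-2.69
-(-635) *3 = 1905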